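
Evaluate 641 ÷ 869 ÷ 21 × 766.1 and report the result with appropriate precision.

27

641 ÷ 869 ÷ 21 × 766.1 = 26.909425174…
Multiplication/division keeps the fewest significant figures: 641 → 3 s.f., 869 → 3 s.f., 21 → 2 s.f., 766.1 → 4 s.f.; limit is 2.
Rounded to 2 significant figures: 27.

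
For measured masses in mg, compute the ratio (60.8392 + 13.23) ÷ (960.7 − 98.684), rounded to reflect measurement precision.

60.8392 + 13.23 = 74.0692, limited to 2 d.p. → 4 s.f.; 960.7 − 98.684 = 862.016, limited to 1 d.p. → 4 s.f.
Carrying full precision, 74.0692 ÷ 862.016 = 0.0859255512659…; keep min(4, 4) = 4 s.f.
Rounded to 4 significant figures: 0.08593.

0.08593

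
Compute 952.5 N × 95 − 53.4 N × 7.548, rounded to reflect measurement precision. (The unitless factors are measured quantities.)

9.0 × 10^4 N

952.5 × 95 = 90487.5 → 9.0 × 10^4 N (2 s.f., last digit at the 10^3 place).
53.4 × 7.548 = 403.0632 → 4.03 × 10^2 N (3 s.f., last digit at the 10^0 place).
Difference: 90084.4368 N; keep the coarser place, 10^3.
Result: 9.0 × 10^4 N.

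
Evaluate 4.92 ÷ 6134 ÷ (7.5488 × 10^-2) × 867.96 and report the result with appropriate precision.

4.92 ÷ 6134 ÷ (7.5488 × 10^-2) × 867.96 = 9.22238233777…
Multiplication/division keeps the fewest significant figures: 4.92 → 3 s.f., 6134 → 4 s.f., 7.5488 × 10^-2 → 5 s.f., 867.96 → 5 s.f.; limit is 3.
Rounded to 3 significant figures: 9.22.

9.22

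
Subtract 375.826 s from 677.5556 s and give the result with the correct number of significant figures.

677.5556 s − 375.826 s = 301.7296 s.
Addition/subtraction keeps the fewest decimal places: 677.5556 → 4 decimal places, 375.826 → 3 decimal places; limit is 3.
Rounded to 3 decimal places: 301.730 s.

301.730 s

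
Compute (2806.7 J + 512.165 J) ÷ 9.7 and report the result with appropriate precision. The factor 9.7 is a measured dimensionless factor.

2806.7 J + 512.165 J = 3318.865 J; the sum is limited to 1 decimal place (5 s.f.).
Carrying full precision, 3318.865 ÷ 9.7 = 342.151030928… J; 9.7 has 2 s.f., so the result keeps min(5, 2) = 2 s.f.
Rounded to 2 significant figures: 3.4 × 10² J.

3.4 × 10² J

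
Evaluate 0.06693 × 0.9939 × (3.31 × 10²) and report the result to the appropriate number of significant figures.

0.06693 × 0.9939 × (3.31 × 10²) = 22.018691637
Multiplication/division keeps the fewest significant figures: 0.06693 → 4 s.f., 0.9939 → 4 s.f., 3.31 × 10² → 3 s.f.; limit is 3.
Rounded to 3 significant figures: 22.0.

22.0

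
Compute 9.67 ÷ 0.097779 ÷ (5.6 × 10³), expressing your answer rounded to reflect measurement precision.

1.8 × 10⁻²

9.67 ÷ 0.097779 ÷ (5.6 × 10³) = 0.0176600876905…
Multiplication/division keeps the fewest significant figures: 9.67 → 3 s.f., 0.097779 → 5 s.f., 5.6 × 10³ → 2 s.f.; limit is 2.
Rounded to 2 significant figures: 1.8 × 10⁻².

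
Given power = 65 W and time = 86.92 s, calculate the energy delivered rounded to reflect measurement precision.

5.6 × 10^3 J

energy delivered = 65 W × 86.92 s = 5649.8 J.
65 has 2 significant figures; 86.92 has 4.
Division/multiplication keeps the fewest: 2 significant figures.
Rounded: 5.6 × 10^3 J.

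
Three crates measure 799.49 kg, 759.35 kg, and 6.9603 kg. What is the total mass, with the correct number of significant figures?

799.49 kg + 759.35 kg + 6.9603 kg = 1565.8003 kg.
Addition/subtraction keeps the fewest decimal places: 799.49 → 2 decimal places, 759.35 → 2 decimal places, 6.9603 → 4 decimal places; limit is 2.
Rounded to 2 decimal places: 1565.80 kg.

1565.80 kg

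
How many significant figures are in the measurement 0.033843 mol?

0.033843: leading zeros are not significant.

5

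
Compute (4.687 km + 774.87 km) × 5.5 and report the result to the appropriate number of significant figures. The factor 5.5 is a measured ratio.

4.687 km + 774.87 km = 779.557 km; the sum is limited to 2 decimal places (5 s.f.).
Carrying full precision, 779.557 × 5.5 = 4287.5635 km; 5.5 has 2 s.f., so the result keeps min(5, 2) = 2 s.f.
Rounded to 2 significant figures: 4.3 × 10³ km.

4.3 × 10³ km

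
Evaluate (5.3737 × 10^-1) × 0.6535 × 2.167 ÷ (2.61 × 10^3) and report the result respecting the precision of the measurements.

(5.3737 × 10^-1) × 0.6535 × 2.167 ÷ (2.61 × 10^3) = 0.000291566358722…
Multiplication/division keeps the fewest significant figures: 5.3737 × 10^-1 → 5 s.f., 0.6535 → 4 s.f., 2.167 → 4 s.f., 2.61 × 10^3 → 3 s.f.; limit is 3.
Rounded to 3 significant figures: 2.92 × 10^-4.

2.92 × 10^-4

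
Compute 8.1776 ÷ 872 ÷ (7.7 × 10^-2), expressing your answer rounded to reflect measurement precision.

1.2 × 10^-1

8.1776 ÷ 872 ÷ (7.7 × 10^-2) = 0.121791969498…
Multiplication/division keeps the fewest significant figures: 8.1776 → 5 s.f., 872 → 3 s.f., 7.7 × 10^-2 → 2 s.f.; limit is 2.
Rounded to 2 significant figures: 1.2 × 10^-1.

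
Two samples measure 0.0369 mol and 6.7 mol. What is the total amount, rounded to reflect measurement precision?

6.7 mol

0.0369 mol + 6.7 mol = 6.7369 mol.
Addition/subtraction keeps the fewest decimal places: 0.0369 → 4 decimal places, 6.7 → 1 decimal place; limit is 1.
Rounded to 1 decimal place: 6.7 mol.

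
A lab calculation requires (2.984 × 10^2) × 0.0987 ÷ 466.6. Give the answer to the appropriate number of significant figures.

0.0631

(2.984 × 10^2) × 0.0987 ÷ 466.6 = 0.063120617231…
Multiplication/division keeps the fewest significant figures: 2.984 × 10^2 → 4 s.f., 0.0987 → 3 s.f., 466.6 → 4 s.f.; limit is 3.
Rounded to 3 significant figures: 0.0631.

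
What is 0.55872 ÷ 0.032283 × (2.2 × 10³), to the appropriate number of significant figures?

3.8 × 10⁴

0.55872 ÷ 0.032283 × (2.2 × 10³) = 38075.2718149…
Multiplication/division keeps the fewest significant figures: 0.55872 → 5 s.f., 0.032283 → 5 s.f., 2.2 × 10³ → 2 s.f.; limit is 2.
Rounded to 2 significant figures: 3.8 × 10⁴.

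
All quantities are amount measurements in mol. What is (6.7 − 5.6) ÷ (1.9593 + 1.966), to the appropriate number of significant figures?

0.28

6.7 − 5.6 = 1.1, limited to 1 d.p. → 2 s.f.; 1.9593 + 1.966 = 3.9253, limited to 3 d.p. → 4 s.f.
Carrying full precision, 1.1 ÷ 3.9253 = 0.28023335796…; keep min(2, 4) = 2 s.f.
Rounded to 2 significant figures: 0.28.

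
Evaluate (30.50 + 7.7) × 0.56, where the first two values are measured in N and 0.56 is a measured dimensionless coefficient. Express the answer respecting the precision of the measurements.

21 N

30.50 N + 7.7 N = 38.20 N; the sum is limited to 1 decimal place (3 s.f.).
Carrying full precision, 38.20 × 0.56 = 21.392 N; 0.56 has 2 s.f., so the result keeps min(3, 2) = 2 s.f.
Rounded to 2 significant figures: 21 N.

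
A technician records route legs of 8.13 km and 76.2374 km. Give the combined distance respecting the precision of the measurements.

8.13 km + 76.2374 km = 84.3674 km.
Addition/subtraction keeps the fewest decimal places: 8.13 → 2 decimal places, 76.2374 → 4 decimal places; limit is 2.
Rounded to 2 decimal places: 84.37 km.

84.37 km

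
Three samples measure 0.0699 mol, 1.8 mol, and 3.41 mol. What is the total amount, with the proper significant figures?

0.0699 mol + 1.8 mol + 3.41 mol = 5.2799 mol.
Addition/subtraction keeps the fewest decimal places: 0.0699 → 4 decimal places, 1.8 → 1 decimal place, 3.41 → 2 decimal places; limit is 1.
Rounded to 1 decimal place: 5.3 mol.

5.3 mol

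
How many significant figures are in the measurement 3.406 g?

3.406: zeros between nonzero digits are significant.

4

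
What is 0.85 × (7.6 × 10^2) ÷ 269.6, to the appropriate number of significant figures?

2.4

0.85 × (7.6 × 10^2) ÷ 269.6 = 2.39614243323…
Multiplication/division keeps the fewest significant figures: 0.85 → 2 s.f., 7.6 × 10^2 → 2 s.f., 269.6 → 4 s.f.; limit is 2.
Rounded to 2 significant figures: 2.4.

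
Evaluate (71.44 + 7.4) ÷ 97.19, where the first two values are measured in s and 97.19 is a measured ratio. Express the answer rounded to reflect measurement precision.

0.811 s

71.44 s + 7.4 s = 78.84 s; the sum is limited to 1 decimal place (3 s.f.).
Carrying full precision, 78.84 ÷ 97.19 = 0.811194567342… s; 97.19 has 4 s.f., so the result keeps min(3, 4) = 3 s.f.
Rounded to 3 significant figures: 0.811 s.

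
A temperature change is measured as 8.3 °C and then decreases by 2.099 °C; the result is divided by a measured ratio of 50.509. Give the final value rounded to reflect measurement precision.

0.12 °C

8.3 °C − 2.099 °C = 6.201 °C; the difference is limited to 1 decimal place (2 s.f.).
Carrying full precision, 6.201 ÷ 50.509 = 0.12277019937… °C; 50.509 has 5 s.f., so the result keeps min(2, 5) = 2 s.f.
Rounded to 2 significant figures: 0.12 °C.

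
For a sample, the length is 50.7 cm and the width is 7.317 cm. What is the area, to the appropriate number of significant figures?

371 cm²

area = 50.7 cm × 7.317 cm = 370.9719 cm².
50.7 has 3 significant figures; 7.317 has 4.
Division/multiplication keeps the fewest: 3 significant figures.
Rounded: 371 cm².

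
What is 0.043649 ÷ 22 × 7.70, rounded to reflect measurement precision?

0.043649 ÷ 22 × 7.70 = 0.01527715
Multiplication/division keeps the fewest significant figures: 0.043649 → 5 s.f., 22 → 2 s.f., 7.70 → 3 s.f.; limit is 2.
Rounded to 2 significant figures: 1.5 × 10^-2.

1.5 × 10^-2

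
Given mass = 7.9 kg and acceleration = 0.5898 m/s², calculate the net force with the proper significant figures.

net force = 7.9 kg × 0.5898 m/s² = 4.65942 N.
7.9 has 2 significant figures; 0.5898 has 4.
Division/multiplication keeps the fewest: 2 significant figures.
Rounded: 4.7 N.

4.7 N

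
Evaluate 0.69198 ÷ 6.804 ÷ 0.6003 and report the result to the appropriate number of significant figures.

0.69198 ÷ 6.804 ÷ 0.6003 = 0.16941852413…
Multiplication/division keeps the fewest significant figures: 0.69198 → 5 s.f., 6.804 → 4 s.f., 0.6003 → 4 s.f.; limit is 4.
Rounded to 4 significant figures: 0.1694.

0.1694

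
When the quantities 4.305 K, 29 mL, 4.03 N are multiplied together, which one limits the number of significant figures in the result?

29 mL

4.305 K → 4 s.f.; 29 mL → 2 s.f.; 4.03 N → 3 s.f.
The fewest is 2 significant figures, from 29 mL.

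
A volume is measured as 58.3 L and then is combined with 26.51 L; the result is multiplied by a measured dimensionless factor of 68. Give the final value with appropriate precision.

5.8 × 10^3 L

58.3 L + 26.51 L = 84.81 L; the sum is limited to 1 decimal place (3 s.f.).
Carrying full precision, 84.81 × 68 = 5767.08 L; 68 has 2 s.f., so the result keeps min(3, 2) = 2 s.f.
Rounded to 2 significant figures: 5.8 × 10^3 L.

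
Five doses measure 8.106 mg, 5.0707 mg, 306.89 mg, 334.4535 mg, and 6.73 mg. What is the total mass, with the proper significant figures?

8.106 mg + 5.0707 mg + 306.89 mg + 334.4535 mg + 6.73 mg = 661.2502 mg.
Addition/subtraction keeps the fewest decimal places: 8.106 → 3 decimal places, 5.0707 → 4 decimal places, 306.89 → 2 decimal places, 334.4535 → 4 decimal places, 6.73 → 2 decimal places; limit is 2.
Rounded to 2 decimal places: 661.25 mg.

661.25 mg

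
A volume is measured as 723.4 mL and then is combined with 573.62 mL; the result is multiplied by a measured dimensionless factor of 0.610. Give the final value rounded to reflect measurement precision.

791 mL

723.4 mL + 573.62 mL = 1297.02 mL; the sum is limited to 1 decimal place (5 s.f.).
Carrying full precision, 1297.02 × 0.610 = 791.1822 mL; 0.610 has 3 s.f., so the result keeps min(5, 3) = 3 s.f.
Rounded to 3 significant figures: 791 mL.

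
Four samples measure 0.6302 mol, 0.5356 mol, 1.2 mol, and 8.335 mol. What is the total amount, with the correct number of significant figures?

0.6302 mol + 0.5356 mol + 1.2 mol + 8.335 mol = 10.7008 mol.
Addition/subtraction keeps the fewest decimal places: 0.6302 → 4 decimal places, 0.5356 → 4 decimal places, 1.2 → 1 decimal place, 8.335 → 3 decimal places; limit is 1.
Rounded to 1 decimal place: 10.7 mol.

10.7 mol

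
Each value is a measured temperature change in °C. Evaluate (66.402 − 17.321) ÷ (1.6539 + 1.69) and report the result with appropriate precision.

66.402 − 17.321 = 49.081, limited to 3 d.p. → 5 s.f.; 1.6539 + 1.69 = 3.3439, limited to 2 d.p. → 3 s.f.
Carrying full precision, 49.081 ÷ 3.3439 = 14.6777714645…; keep min(5, 3) = 3 s.f.
Rounded to 3 significant figures: 14.7.

14.7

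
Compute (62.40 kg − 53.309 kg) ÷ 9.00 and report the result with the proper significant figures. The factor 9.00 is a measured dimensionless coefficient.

62.40 kg − 53.309 kg = 9.091 kg; the difference is limited to 2 decimal places (3 s.f.).
Carrying full precision, 9.091 ÷ 9.00 = 1.01011111111… kg; 9.00 has 3 s.f., so the result keeps min(3, 3) = 3 s.f.
Rounded to 3 significant figures: 1.01 kg.

1.01 kg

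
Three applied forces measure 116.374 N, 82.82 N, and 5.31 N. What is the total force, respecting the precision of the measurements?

116.374 N + 82.82 N + 5.31 N = 204.504 N.
Addition/subtraction keeps the fewest decimal places: 116.374 → 3 decimal places, 82.82 → 2 decimal places, 5.31 → 2 decimal places; limit is 2.
Rounded to 2 decimal places: 204.50 N.

204.50 N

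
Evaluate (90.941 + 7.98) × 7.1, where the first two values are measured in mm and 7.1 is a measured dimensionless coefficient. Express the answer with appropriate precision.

90.941 mm + 7.98 mm = 98.921 mm; the sum is limited to 2 decimal places (4 s.f.).
Carrying full precision, 98.921 × 7.1 = 702.3391 mm; 7.1 has 2 s.f., so the result keeps min(4, 2) = 2 s.f.
Rounded to 2 significant figures: 7.0 × 10² mm.

7.0 × 10² mm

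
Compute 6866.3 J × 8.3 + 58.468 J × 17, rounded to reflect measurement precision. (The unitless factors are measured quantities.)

5.8 × 10⁴ J

6866.3 × 8.3 = 56990.29 → 5.7 × 10⁴ J (2 s.f., last digit at the 10^3 place).
58.468 × 17 = 993.956 → 9.9 × 10² J (2 s.f., last digit at the 10^1 place).
Sum: 57984.246 J; keep the coarser place, 10^3.
Result: 5.8 × 10⁴ J.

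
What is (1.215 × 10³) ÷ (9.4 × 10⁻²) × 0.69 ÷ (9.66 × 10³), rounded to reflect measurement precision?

0.92

(1.215 × 10³) ÷ (9.4 × 10⁻²) × 0.69 ÷ (9.66 × 10³) = 0.923252279635…
Multiplication/division keeps the fewest significant figures: 1.215 × 10³ → 4 s.f., 9.4 × 10⁻² → 2 s.f., 0.69 → 2 s.f., 9.66 × 10³ → 3 s.f.; limit is 2.
Rounded to 2 significant figures: 0.92.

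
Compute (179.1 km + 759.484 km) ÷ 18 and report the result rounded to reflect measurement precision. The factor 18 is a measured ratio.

52 km

179.1 km + 759.484 km = 938.584 km; the sum is limited to 1 decimal place (4 s.f.).
Carrying full precision, 938.584 ÷ 18 = 52.1435555556… km; 18 has 2 s.f., so the result keeps min(4, 2) = 2 s.f.
Rounded to 2 significant figures: 52 km.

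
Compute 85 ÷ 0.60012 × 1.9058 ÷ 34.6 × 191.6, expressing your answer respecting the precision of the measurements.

1.5 × 10³

85 ÷ 0.60012 × 1.9058 ÷ 34.6 × 191.6 = 1494.78094747…
Multiplication/division keeps the fewest significant figures: 85 → 2 s.f., 0.60012 → 5 s.f., 1.9058 → 5 s.f., 34.6 → 3 s.f., 191.6 → 4 s.f.; limit is 2.
Rounded to 2 significant figures: 1.5 × 10³.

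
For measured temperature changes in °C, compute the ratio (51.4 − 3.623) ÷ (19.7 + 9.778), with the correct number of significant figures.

51.4 − 3.623 = 47.777, limited to 1 d.p. → 3 s.f.; 19.7 + 9.778 = 29.478, limited to 1 d.p. → 3 s.f.
Carrying full precision, 47.777 ÷ 29.478 = 1.6207680304…; keep min(3, 3) = 3 s.f.
Rounded to 3 significant figures: 1.62.

1.62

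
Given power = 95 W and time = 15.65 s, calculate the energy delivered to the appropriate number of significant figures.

energy delivered = 95 W × 15.65 s = 1486.75 J.
95 has 2 significant figures; 15.65 has 4.
Division/multiplication keeps the fewest: 2 significant figures.
Rounded: 1.5 × 10³ J.

1.5 × 10³ J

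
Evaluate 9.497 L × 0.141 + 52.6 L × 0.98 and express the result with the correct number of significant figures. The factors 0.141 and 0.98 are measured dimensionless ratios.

53 L

9.497 × 0.141 = 1.339077 → 1.34 L (3 s.f., last digit at the 10^-2 place).
52.6 × 0.98 = 51.548 → 52 L (2 s.f., last digit at the 10^0 place).
Sum: 52.887077 L; keep the coarser place, 10^0.
Result: 53 L.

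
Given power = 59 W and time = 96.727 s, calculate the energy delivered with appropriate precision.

5.7 × 10^3 J

energy delivered = 59 W × 96.727 s = 5706.893 J.
59 has 2 significant figures; 96.727 has 5.
Division/multiplication keeps the fewest: 2 significant figures.
Rounded: 5.7 × 10^3 J.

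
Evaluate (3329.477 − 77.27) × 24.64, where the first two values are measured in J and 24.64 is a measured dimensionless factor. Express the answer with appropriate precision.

8.013 × 10^4 J

3329.477 J − 77.27 J = 3252.207 J; the difference is limited to 2 decimal places (6 s.f.).
Carrying full precision, 3252.207 × 24.64 = 80134.38048 J; 24.64 has 4 s.f., so the result keeps min(6, 4) = 4 s.f.
Rounded to 4 significant figures: 8.013 × 10^4 J.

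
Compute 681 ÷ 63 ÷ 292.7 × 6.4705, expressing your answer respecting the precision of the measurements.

0.24

681 ÷ 63 ÷ 292.7 × 6.4705 = 0.238958058796…
Multiplication/division keeps the fewest significant figures: 681 → 3 s.f., 63 → 2 s.f., 292.7 → 4 s.f., 6.4705 → 5 s.f.; limit is 2.
Rounded to 2 significant figures: 0.24.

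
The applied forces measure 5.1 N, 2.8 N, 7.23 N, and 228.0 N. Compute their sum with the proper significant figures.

243.1 N

5.1 N + 2.8 N + 7.23 N + 228.0 N = 243.13 N.
Addition/subtraction keeps the fewest decimal places: 5.1 → 1 decimal place, 2.8 → 1 decimal place, 7.23 → 2 decimal places, 228.0 → 1 decimal place; limit is 1.
Rounded to 1 decimal place: 243.1 N.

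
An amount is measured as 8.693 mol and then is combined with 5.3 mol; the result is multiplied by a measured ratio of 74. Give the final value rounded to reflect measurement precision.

8.693 mol + 5.3 mol = 13.993 mol; the sum is limited to 1 decimal place (3 s.f.).
Carrying full precision, 13.993 × 74 = 1035.482 mol; 74 has 2 s.f., so the result keeps min(3, 2) = 2 s.f.
Rounded to 2 significant figures: 1.0 × 10^3 mol.

1.0 × 10^3 mol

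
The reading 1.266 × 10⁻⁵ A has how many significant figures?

1.266 × 10⁻⁵: in scientific notation every digit of the coefficient is significant.

4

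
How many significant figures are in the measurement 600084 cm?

6

600084: zeros between nonzero digits are significant.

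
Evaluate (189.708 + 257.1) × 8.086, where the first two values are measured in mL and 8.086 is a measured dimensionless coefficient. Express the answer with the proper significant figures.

189.708 mL + 257.1 mL = 446.808 mL; the sum is limited to 1 decimal place (4 s.f.).
Carrying full precision, 446.808 × 8.086 = 3612.889488 mL; 8.086 has 4 s.f., so the result keeps min(4, 4) = 4 s.f.
Rounded to 4 significant figures: 3613 mL.

3613 mL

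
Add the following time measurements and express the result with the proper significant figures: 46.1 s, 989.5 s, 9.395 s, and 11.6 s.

1056.6 s

46.1 s + 989.5 s + 9.395 s + 11.6 s = 1056.595 s.
Addition/subtraction keeps the fewest decimal places: 46.1 → 1 decimal place, 989.5 → 1 decimal place, 9.395 → 3 decimal places, 11.6 → 1 decimal place; limit is 1.
Rounded to 1 decimal place: 1056.6 s.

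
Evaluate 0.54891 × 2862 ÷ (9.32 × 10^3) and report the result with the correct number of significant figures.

0.169

0.54891 × 2862 ÷ (9.32 × 10^3) = 0.168560130901…
Multiplication/division keeps the fewest significant figures: 0.54891 → 5 s.f., 2862 → 4 s.f., 9.32 × 10^3 → 3 s.f.; limit is 3.
Rounded to 3 significant figures: 0.169.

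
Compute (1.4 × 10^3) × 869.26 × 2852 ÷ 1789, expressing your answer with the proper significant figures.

1.9 × 10^6

(1.4 × 10^3) × 869.26 × 2852 ÷ 1789 = 1940067.81889…
Multiplication/division keeps the fewest significant figures: 1.4 × 10^3 → 2 s.f., 869.26 → 5 s.f., 2852 → 4 s.f., 1789 → 4 s.f.; limit is 2.
Rounded to 2 significant figures: 1.9 × 10^6.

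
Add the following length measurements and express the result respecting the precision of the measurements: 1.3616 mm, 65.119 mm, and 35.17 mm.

101.65 mm

1.3616 mm + 65.119 mm + 35.17 mm = 101.6506 mm.
Addition/subtraction keeps the fewest decimal places: 1.3616 → 4 decimal places, 65.119 → 3 decimal places, 35.17 → 2 decimal places; limit is 2.
Rounded to 2 decimal places: 101.65 mm.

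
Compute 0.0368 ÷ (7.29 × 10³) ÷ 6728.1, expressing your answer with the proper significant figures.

0.0368 ÷ (7.29 × 10³) ÷ 6728.1 = 7.50287744525 × 10^-10…
Multiplication/division keeps the fewest significant figures: 0.0368 → 3 s.f., 7.29 × 10³ → 3 s.f., 6728.1 → 5 s.f.; limit is 3.
Rounded to 3 significant figures: 7.50 × 10⁻¹⁰.

7.50 × 10⁻¹⁰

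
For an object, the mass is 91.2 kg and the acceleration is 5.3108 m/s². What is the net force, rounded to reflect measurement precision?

484 N

net force = 91.2 kg × 5.3108 m/s² = 484.34496 N.
91.2 has 3 significant figures; 5.3108 has 5.
Division/multiplication keeps the fewest: 3 significant figures.
Rounded: 484 N.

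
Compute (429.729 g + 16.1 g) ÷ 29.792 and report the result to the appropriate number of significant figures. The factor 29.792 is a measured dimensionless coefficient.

429.729 g + 16.1 g = 445.829 g; the sum is limited to 1 decimal place (4 s.f.).
Carrying full precision, 445.829 ÷ 29.792 = 14.964722073… g; 29.792 has 5 s.f., so the result keeps min(4, 5) = 4 s.f.
Rounded to 4 significant figures: 14.96 g.

14.96 g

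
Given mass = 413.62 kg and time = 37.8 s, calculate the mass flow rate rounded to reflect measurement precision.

10.9 kg/s

mass flow rate = 413.62 kg ÷ 37.8 s = 10.9423280423… kg/s.
413.62 has 5 significant figures; 37.8 has 3.
Division/multiplication keeps the fewest: 3 significant figures.
Rounded: 10.9 kg/s.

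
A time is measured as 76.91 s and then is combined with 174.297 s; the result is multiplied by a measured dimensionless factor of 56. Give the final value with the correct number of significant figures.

76.91 s + 174.297 s = 251.207 s; the sum is limited to 2 decimal places (5 s.f.).
Carrying full precision, 251.207 × 56 = 14067.592 s; 56 has 2 s.f., so the result keeps min(5, 2) = 2 s.f.
Rounded to 2 significant figures: 1.4 × 10^4 s.

1.4 × 10^4 s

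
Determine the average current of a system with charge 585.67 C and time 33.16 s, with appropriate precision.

average current = 585.67 C ÷ 33.16 s = 17.6619420989… A.
585.67 has 5 significant figures; 33.16 has 4.
Division/multiplication keeps the fewest: 4 significant figures.
Rounded: 17.66 A.

17.66 A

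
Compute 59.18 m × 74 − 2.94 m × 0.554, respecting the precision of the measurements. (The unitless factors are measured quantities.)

4.4 × 10³ m

59.18 × 74 = 4379.32 → 4.4 × 10³ m (2 s.f., last digit at the 10^2 place).
2.94 × 0.554 = 1.62876 → 1.63 m (3 s.f., last digit at the 10^-2 place).
Difference: 4377.69124 m; keep the coarser place, 10^2.
Result: 4.4 × 10³ m.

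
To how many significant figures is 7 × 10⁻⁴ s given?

7 × 10⁻⁴: in scientific notation every digit of the coefficient is significant.

1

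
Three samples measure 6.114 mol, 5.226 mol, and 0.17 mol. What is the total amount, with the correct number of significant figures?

6.114 mol + 5.226 mol + 0.17 mol = 11.510 mol.
Addition/subtraction keeps the fewest decimal places: 6.114 → 3 decimal places, 5.226 → 3 decimal places, 0.17 → 2 decimal places; limit is 2.
Rounded to 2 decimal places: 11.51 mol.

11.51 mol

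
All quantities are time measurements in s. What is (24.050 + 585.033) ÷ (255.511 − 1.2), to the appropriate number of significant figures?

2.395

24.050 + 585.033 = 609.083, limited to 3 d.p. → 6 s.f.; 255.511 − 1.2 = 254.311, limited to 1 d.p. → 4 s.f.
Carrying full precision, 609.083 ÷ 254.311 = 2.39503206704…; keep min(6, 4) = 4 s.f.
Rounded to 4 significant figures: 2.395.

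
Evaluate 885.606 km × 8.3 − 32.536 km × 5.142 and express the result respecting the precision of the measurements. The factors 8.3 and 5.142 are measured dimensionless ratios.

7.2 × 10^3 km

885.606 × 8.3 = 7350.5298 → 7.4 × 10^3 km (2 s.f., last digit at the 10^2 place).
32.536 × 5.142 = 167.300112 → 167.3 km (4 s.f., last digit at the 10^-1 place).
Difference: 7183.229688 km; keep the coarser place, 10^2.
Result: 7.2 × 10^3 km.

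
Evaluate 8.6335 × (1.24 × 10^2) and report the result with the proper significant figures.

8.6335 × (1.24 × 10^2) = 1070.554
Multiplication/division keeps the fewest significant figures: 8.6335 → 5 s.f., 1.24 × 10^2 → 3 s.f.; limit is 3.
Rounded to 3 significant figures: 1.07 × 10^3.

1.07 × 10^3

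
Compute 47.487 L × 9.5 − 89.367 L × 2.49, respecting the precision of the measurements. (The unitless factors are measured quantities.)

2.3 × 10² L

47.487 × 9.5 = 451.1265 → 4.5 × 10² L (2 s.f., last digit at the 10^1 place).
89.367 × 2.49 = 222.52383 → 223 L (3 s.f., last digit at the 10^0 place).
Difference: 228.60267 L; keep the coarser place, 10^1.
Result: 2.3 × 10² L.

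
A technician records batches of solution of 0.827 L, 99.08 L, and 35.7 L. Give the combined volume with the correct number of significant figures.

0.827 L + 99.08 L + 35.7 L = 135.607 L.
Addition/subtraction keeps the fewest decimal places: 0.827 → 3 decimal places, 99.08 → 2 decimal places, 35.7 → 1 decimal place; limit is 1.
Rounded to 1 decimal place: 135.6 L.

135.6 L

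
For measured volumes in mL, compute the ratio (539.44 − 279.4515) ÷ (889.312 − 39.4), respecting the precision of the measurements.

0.3059

539.44 − 279.4515 = 259.9885, limited to 2 d.p. → 5 s.f.; 889.312 − 39.4 = 849.912, limited to 1 d.p. → 4 s.f.
Carrying full precision, 259.9885 ÷ 849.912 = 0.305900493228…; keep min(5, 4) = 4 s.f.
Rounded to 4 significant figures: 0.3059.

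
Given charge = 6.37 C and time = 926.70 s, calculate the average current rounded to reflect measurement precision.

0.00687 A

average current = 6.37 C ÷ 926.70 s = 0.00687385345851… A.
6.37 has 3 significant figures; 926.70 has 5.
Division/multiplication keeps the fewest: 3 significant figures.
Rounded: 0.00687 A.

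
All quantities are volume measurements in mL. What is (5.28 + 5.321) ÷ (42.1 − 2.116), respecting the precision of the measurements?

0.265

5.28 + 5.321 = 10.601, limited to 2 d.p. → 4 s.f.; 42.1 − 2.116 = 39.984, limited to 1 d.p. → 3 s.f.
Carrying full precision, 10.601 ÷ 39.984 = 0.265131052421…; keep min(4, 3) = 3 s.f.
Rounded to 3 significant figures: 0.265.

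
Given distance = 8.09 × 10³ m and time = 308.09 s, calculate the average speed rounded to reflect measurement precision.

26.3 m/s

average speed = 8.09 × 10³ m ÷ 308.09 s = 26.2585608102… m/s.
8.09 × 10³ has 3 significant figures; 308.09 has 5.
Division/multiplication keeps the fewest: 3 significant figures.
Rounded: 26.3 m/s.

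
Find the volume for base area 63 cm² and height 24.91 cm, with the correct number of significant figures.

volume = 63 cm² × 24.91 cm = 1569.33 cm³.
63 has 2 significant figures; 24.91 has 4.
Division/multiplication keeps the fewest: 2 significant figures.
Rounded: 1.6 × 10^3 cm³.

1.6 × 10^3 cm³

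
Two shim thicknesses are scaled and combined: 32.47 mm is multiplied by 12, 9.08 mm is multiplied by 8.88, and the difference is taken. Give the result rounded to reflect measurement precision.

32.47 × 12 = 389.64 → 3.9 × 10² mm (2 s.f., last digit at the 10^1 place).
9.08 × 8.88 = 80.6304 → 80.6 mm (3 s.f., last digit at the 10^-1 place).
Difference: 309.0096 mm; keep the coarser place, 10^1.
Result: 3.1 × 10² mm.

3.1 × 10² mm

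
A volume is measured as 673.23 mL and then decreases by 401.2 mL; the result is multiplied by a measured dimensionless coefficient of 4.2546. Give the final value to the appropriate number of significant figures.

673.23 mL − 401.2 mL = 272.03 mL; the difference is limited to 1 decimal place (4 s.f.).
Carrying full precision, 272.03 × 4.2546 = 1157.378838 mL; 4.2546 has 5 s.f., so the result keeps min(4, 5) = 4 s.f.
Rounded to 4 significant figures: 1157 mL.

1157 mL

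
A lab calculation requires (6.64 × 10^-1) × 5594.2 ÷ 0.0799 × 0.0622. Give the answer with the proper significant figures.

(6.64 × 10^-1) × 5594.2 ÷ 0.0799 × 0.0622 = 2891.67628736…
Multiplication/division keeps the fewest significant figures: 6.64 × 10^-1 → 3 s.f., 5594.2 → 5 s.f., 0.0799 → 3 s.f., 0.0622 → 3 s.f.; limit is 3.
Rounded to 3 significant figures: 2.89 × 10^3.

2.89 × 10^3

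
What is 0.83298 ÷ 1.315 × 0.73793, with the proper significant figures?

0.83298 ÷ 1.315 × 0.73793 = 0.467437970646…
Multiplication/division keeps the fewest significant figures: 0.83298 → 5 s.f., 1.315 → 4 s.f., 0.73793 → 5 s.f.; limit is 4.
Rounded to 4 significant figures: 0.4674.

0.4674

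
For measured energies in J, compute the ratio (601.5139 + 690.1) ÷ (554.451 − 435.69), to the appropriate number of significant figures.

10.876

601.5139 + 690.1 = 1291.6139, limited to 1 d.p. → 5 s.f.; 554.451 − 435.69 = 118.761, limited to 2 d.p. → 5 s.f.
Carrying full precision, 1291.6139 ÷ 118.761 = 10.8757411945…; keep min(5, 5) = 5 s.f.
Rounded to 5 significant figures: 10.876.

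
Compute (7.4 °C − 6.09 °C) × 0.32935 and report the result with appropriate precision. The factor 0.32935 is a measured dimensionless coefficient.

4.3 × 10^-1 °C

7.4 °C − 6.09 °C = 1.31 °C; the difference is limited to 1 decimal place (2 s.f.).
Carrying full precision, 1.31 × 0.32935 = 0.4314485 °C; 0.32935 has 5 s.f., so the result keeps min(2, 5) = 2 s.f.
Rounded to 2 significant figures: 4.3 × 10^-1 °C.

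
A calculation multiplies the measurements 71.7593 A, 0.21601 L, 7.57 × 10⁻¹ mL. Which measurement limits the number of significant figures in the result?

71.7593 A → 6 s.f.; 0.21601 L → 5 s.f.; 7.57 × 10⁻¹ mL → 3 s.f.
The fewest is 3 significant figures, from 7.57 × 10⁻¹ mL.

7.57 × 10⁻¹ mL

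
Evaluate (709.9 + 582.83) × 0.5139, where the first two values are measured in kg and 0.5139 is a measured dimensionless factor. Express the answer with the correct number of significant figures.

664.3 kg

709.9 kg + 582.83 kg = 1292.73 kg; the sum is limited to 1 decimal place (5 s.f.).
Carrying full precision, 1292.73 × 0.5139 = 664.333947 kg; 0.5139 has 4 s.f., so the result keeps min(5, 4) = 4 s.f.
Rounded to 4 significant figures: 664.3 kg.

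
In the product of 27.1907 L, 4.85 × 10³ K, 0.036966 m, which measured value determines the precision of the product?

4.85 × 10³ K

27.1907 L → 6 s.f.; 4.85 × 10³ K → 3 s.f.; 0.036966 m → 5 s.f.
The fewest is 3 significant figures, from 4.85 × 10³ K.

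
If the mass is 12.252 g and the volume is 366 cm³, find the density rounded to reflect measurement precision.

density = 12.252 g ÷ 366 cm³ = 0.0334754098361… g/cm³.
12.252 has 5 significant figures; 366 has 3.
Division/multiplication keeps the fewest: 3 significant figures.
Rounded: 0.0335 g/cm³.

0.0335 g/cm³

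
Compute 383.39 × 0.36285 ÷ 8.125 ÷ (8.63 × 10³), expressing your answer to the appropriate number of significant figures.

383.39 × 0.36285 ÷ 8.125 ÷ (8.63 × 10³) = 0.00198396379713…
Multiplication/division keeps the fewest significant figures: 383.39 → 5 s.f., 0.36285 → 5 s.f., 8.125 → 4 s.f., 8.63 × 10³ → 3 s.f.; limit is 3.
Rounded to 3 significant figures: 1.98 × 10⁻³.

1.98 × 10⁻³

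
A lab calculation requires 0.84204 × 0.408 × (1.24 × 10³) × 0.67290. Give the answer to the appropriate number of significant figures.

287

0.84204 × 0.408 × (1.24 × 10³) × 0.67290 = 286.658681599…
Multiplication/division keeps the fewest significant figures: 0.84204 → 5 s.f., 0.408 → 3 s.f., 1.24 × 10³ → 3 s.f., 0.67290 → 5 s.f.; limit is 3.
Rounded to 3 significant figures: 287.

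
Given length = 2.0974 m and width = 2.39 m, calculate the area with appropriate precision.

area = 2.0974 m × 2.39 m = 5.012786 m².
2.0974 has 5 significant figures; 2.39 has 3.
Division/multiplication keeps the fewest: 3 significant figures.
Rounded: 5.01 m².

5.01 m²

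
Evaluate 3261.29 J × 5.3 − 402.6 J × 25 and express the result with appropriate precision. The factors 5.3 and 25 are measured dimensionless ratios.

3261.29 × 5.3 = 17284.837 → 1.7 × 10^4 J (2 s.f., last digit at the 10^3 place).
402.6 × 25 = 10065 → 1.0 × 10^4 J (2 s.f., last digit at the 10^3 place).
Difference: 7219.837 J; keep the coarser place, 10^3.
Result: 7 × 10^3 J.

7 × 10^3 J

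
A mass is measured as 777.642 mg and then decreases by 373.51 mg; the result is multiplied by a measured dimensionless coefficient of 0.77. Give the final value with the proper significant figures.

3.1 × 10² mg

777.642 mg − 373.51 mg = 404.132 mg; the difference is limited to 2 decimal places (5 s.f.).
Carrying full precision, 404.132 × 0.77 = 311.18164 mg; 0.77 has 2 s.f., so the result keeps min(5, 2) = 2 s.f.
Rounded to 2 significant figures: 3.1 × 10² mg.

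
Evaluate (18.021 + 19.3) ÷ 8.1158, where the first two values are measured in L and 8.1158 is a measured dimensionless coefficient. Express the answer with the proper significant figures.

4.60 L

18.021 L + 19.3 L = 37.321 L; the sum is limited to 1 decimal place (3 s.f.).
Carrying full precision, 37.321 ÷ 8.1158 = 4.59856083196… L; 8.1158 has 5 s.f., so the result keeps min(3, 5) = 3 s.f.
Rounded to 3 significant figures: 4.60 L.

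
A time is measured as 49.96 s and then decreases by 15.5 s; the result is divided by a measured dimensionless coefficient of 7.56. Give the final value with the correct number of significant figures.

49.96 s − 15.5 s = 34.46 s; the difference is limited to 1 decimal place (3 s.f.).
Carrying full precision, 34.46 ÷ 7.56 = 4.5582010582… s; 7.56 has 3 s.f., so the result keeps min(3, 3) = 3 s.f.
Rounded to 3 significant figures: 4.56 s.

4.56 s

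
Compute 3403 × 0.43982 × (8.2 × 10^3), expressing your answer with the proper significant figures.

3403 × 0.43982 × (8.2 × 10^3) = 12273001.172
Multiplication/division keeps the fewest significant figures: 3403 → 4 s.f., 0.43982 → 5 s.f., 8.2 × 10^3 → 2 s.f.; limit is 2.
Rounded to 2 significant figures: 1.2 × 10^7.

1.2 × 10^7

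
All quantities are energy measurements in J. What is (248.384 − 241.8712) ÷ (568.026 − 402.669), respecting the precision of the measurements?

0.03939

248.384 − 241.8712 = 6.5128, limited to 3 d.p. → 4 s.f.; 568.026 − 402.669 = 165.357, limited to 3 d.p. → 6 s.f.
Carrying full precision, 6.5128 ÷ 165.357 = 0.039386297526…; keep min(4, 6) = 4 s.f.
Rounded to 4 significant figures: 0.03939.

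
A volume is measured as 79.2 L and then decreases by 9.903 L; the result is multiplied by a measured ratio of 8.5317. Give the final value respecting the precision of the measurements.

591 L

79.2 L − 9.903 L = 69.297 L; the difference is limited to 1 decimal place (3 s.f.).
Carrying full precision, 69.297 × 8.5317 = 591.2212149 L; 8.5317 has 5 s.f., so the result keeps min(3, 5) = 3 s.f.
Rounded to 3 significant figures: 591 L.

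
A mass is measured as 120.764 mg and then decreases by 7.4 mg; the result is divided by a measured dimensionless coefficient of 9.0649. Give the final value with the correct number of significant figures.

12.51 mg

120.764 mg − 7.4 mg = 113.364 mg; the difference is limited to 1 decimal place (4 s.f.).
Carrying full precision, 113.364 ÷ 9.0649 = 12.5058191486… mg; 9.0649 has 5 s.f., so the result keeps min(4, 5) = 4 s.f.
Rounded to 4 significant figures: 12.51 mg.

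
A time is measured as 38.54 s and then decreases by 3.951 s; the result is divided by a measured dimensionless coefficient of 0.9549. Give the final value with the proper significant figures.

38.54 s − 3.951 s = 34.589 s; the difference is limited to 2 decimal places (4 s.f.).
Carrying full precision, 34.589 ÷ 0.9549 = 36.2226411143… s; 0.9549 has 4 s.f., so the result keeps min(4, 4) = 4 s.f.
Rounded to 4 significant figures: 36.22 s.

36.22 s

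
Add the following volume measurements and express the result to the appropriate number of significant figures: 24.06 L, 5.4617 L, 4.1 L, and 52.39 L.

24.06 L + 5.4617 L + 4.1 L + 52.39 L = 86.0117 L.
Addition/subtraction keeps the fewest decimal places: 24.06 → 2 decimal places, 5.4617 → 4 decimal places, 4.1 → 1 decimal place, 52.39 → 2 decimal places; limit is 1.
Rounded to 1 decimal place: 86.0 L.

86.0 L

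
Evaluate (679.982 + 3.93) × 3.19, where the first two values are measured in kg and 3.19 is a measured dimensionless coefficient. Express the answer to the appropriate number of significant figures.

679.982 kg + 3.93 kg = 683.912 kg; the sum is limited to 2 decimal places (5 s.f.).
Carrying full precision, 683.912 × 3.19 = 2181.67928 kg; 3.19 has 3 s.f., so the result keeps min(5, 3) = 3 s.f.
Rounded to 3 significant figures: 2.18 × 10^3 kg.

2.18 × 10^3 kg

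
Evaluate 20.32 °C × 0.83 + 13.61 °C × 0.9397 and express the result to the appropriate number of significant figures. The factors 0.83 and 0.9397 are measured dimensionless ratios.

3.0 × 10¹ °C

20.32 × 0.83 = 16.8656 → 17 °C (2 s.f., last digit at the 10^0 place).
13.61 × 0.9397 = 12.789317 → 12.79 °C (4 s.f., last digit at the 10^-2 place).
Sum: 29.654917 °C; keep the coarser place, 10^0.
Result: 3.0 × 10¹ °C.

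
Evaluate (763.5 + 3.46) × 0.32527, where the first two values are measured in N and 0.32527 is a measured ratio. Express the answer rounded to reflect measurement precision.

249.5 N

763.5 N + 3.46 N = 766.96 N; the sum is limited to 1 decimal place (4 s.f.).
Carrying full precision, 766.96 × 0.32527 = 249.4690792 N; 0.32527 has 5 s.f., so the result keeps min(4, 5) = 4 s.f.
Rounded to 4 significant figures: 249.5 N.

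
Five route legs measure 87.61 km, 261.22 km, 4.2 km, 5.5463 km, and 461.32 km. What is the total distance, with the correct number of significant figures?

87.61 km + 261.22 km + 4.2 km + 5.5463 km + 461.32 km = 819.8963 km.
Addition/subtraction keeps the fewest decimal places: 87.61 → 2 decimal places, 261.22 → 2 decimal places, 4.2 → 1 decimal place, 5.5463 → 4 decimal places, 461.32 → 2 decimal places; limit is 1.
Rounded to 1 decimal place: 819.9 km.

819.9 km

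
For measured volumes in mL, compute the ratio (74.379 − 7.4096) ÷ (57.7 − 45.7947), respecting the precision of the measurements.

74.379 − 7.4096 = 66.9694, limited to 3 d.p. → 5 s.f.; 57.7 − 45.7947 = 11.9053, limited to 1 d.p. → 3 s.f.
Carrying full precision, 66.9694 ÷ 11.9053 = 5.62517534207…; keep min(5, 3) = 3 s.f.
Rounded to 3 significant figures: 5.63.

5.63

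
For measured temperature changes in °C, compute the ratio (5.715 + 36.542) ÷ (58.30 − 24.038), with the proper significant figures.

5.715 + 36.542 = 42.257, limited to 3 d.p. → 5 s.f.; 58.30 − 24.038 = 34.262, limited to 2 d.p. → 4 s.f.
Carrying full precision, 42.257 ÷ 34.262 = 1.23334889966…; keep min(5, 4) = 4 s.f.
Rounded to 4 significant figures: 1.233.

1.233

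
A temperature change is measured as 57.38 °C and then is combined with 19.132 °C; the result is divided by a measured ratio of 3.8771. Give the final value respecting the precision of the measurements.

57.38 °C + 19.132 °C = 76.512 °C; the sum is limited to 2 decimal places (4 s.f.).
Carrying full precision, 76.512 ÷ 3.8771 = 19.7343375203… °C; 3.8771 has 5 s.f., so the result keeps min(4, 5) = 4 s.f.
Rounded to 4 significant figures: 19.73 °C.

19.73 °C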